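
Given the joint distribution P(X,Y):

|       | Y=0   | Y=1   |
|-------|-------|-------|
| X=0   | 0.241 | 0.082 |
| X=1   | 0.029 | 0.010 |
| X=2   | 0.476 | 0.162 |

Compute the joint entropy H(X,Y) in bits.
1.9404 bits

H(X,Y) = -Σ_{x,y} P(x,y) log₂ P(x,y). Per-cell terms -P(x,y)·log₂P(x,y):
  X=0: 0.49475, 0.29588
  X=1: 0.14813, 0.06644
  X=2: 0.50978, 0.42540
Sum of the 6 terms: H(X,Y) = 1.9404 bits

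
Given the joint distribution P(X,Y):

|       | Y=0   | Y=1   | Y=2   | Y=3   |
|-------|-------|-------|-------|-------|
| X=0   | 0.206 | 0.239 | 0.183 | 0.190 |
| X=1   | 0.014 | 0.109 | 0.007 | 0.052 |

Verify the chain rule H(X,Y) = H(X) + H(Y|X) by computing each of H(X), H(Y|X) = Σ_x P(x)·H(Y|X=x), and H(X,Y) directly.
H(X) = 0.6844 bits, H(Y|X) = 1.8889 bits, H(X,Y) = 2.5733 bits

Marginal of X (row sums):
  P(X=0) = 0.206 + 0.239 + 0.183 + 0.190 = 0.818
  P(X=1) = 0.014 + 0.109 + 0.007 + 0.052 = 0.182
H(X) = -[0.818·log₂(0.818) + 0.182·log₂(0.182)]
  = 0.23708 + 0.44735 = 0.6844 bits

H(Y|X) = Σ_x P(x)·H(Y|X=x):
  X=0: P(X=0) = 0.818, P(Y|X=0) = (103/409, 239/818, 183/818, 95/409) → H(Y|X=0) = 1.99213
  X=1: P(X=1) = 0.182, P(Y|X=1) = (1/13, 109/182, 1/26, 2/7) → H(Y|X=1) = 1.42478
H(Y|X) = 0.818·1.99213 + 0.182·1.42478 = 1.8889 bits

H(X,Y) = -Σ_{x,y} P(x,y) log₂ P(x,y). Per-cell terms -P(x,y)·log₂P(x,y):
  X=0: 0.46953, 0.49352, 0.44837, 0.45523
  X=1: 0.08622, 0.34854, 0.05011, 0.22180
Sum of the 8 terms: H(X,Y) = 2.5733 bits

Chain rule check:
  H(X) + H(Y|X) = 0.6844 + 1.8889 = 2.5733 bits
  H(X,Y) = 2.5733 bits
✓ Chain rule verified.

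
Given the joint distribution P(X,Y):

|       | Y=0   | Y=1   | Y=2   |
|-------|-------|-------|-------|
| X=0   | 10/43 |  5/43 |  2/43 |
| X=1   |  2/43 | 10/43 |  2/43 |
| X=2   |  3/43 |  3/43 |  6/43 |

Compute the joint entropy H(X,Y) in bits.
2.8898 bits

H(X,Y) = -Σ_{x,y} P(x,y) log₂ P(x,y). Per-cell terms -P(x,y)·log₂P(x,y):
  X=0: 0.48938, 0.36097, 0.20587
  X=1: 0.20587, 0.48938, 0.20587
  X=2: 0.26800, 0.26800, 0.39646
Sum of the 9 terms: H(X,Y) = 2.8898 bits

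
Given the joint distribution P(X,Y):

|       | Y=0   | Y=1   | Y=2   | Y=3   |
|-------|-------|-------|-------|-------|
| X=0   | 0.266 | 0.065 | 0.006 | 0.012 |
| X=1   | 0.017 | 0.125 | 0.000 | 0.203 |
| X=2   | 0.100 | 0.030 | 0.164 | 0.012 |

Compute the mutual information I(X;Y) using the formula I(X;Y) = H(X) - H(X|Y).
0.6980 bits

I(X;Y) = H(X) - H(X|Y)

Marginal of X (row sums):
  P(X=0) = 0.266 + 0.065 + 0.006 + 0.012 = 0.349
  P(X=1) = 0.017 + 0.125 + 0.000 + 0.203 = 0.345
  P(X=2) = 0.100 + 0.030 + 0.164 + 0.012 = 0.306
H(X) = -[0.349·log₂(0.349) + 0.345·log₂(0.345) + 0.306·log₂(0.306)]
  = 0.5300 + 0.5297 + 0.5228 = 1.5825 bits

Marginal of Y (column sums):
  P(Y=0) = 0.266 + 0.017 + 0.100 = 0.383
  P(Y=1) = 0.065 + 0.125 + 0.030 = 0.220
  P(Y=2) = 0.006 + 0.000 + 0.164 = 0.170
  P(Y=3) = 0.012 + 0.203 + 0.012 = 0.227
H(X|Y) = Σ_y P(y)·H(X|Y=y):
  Y=0: P(Y=0) = 0.383, P(X|Y=0) = (266/383, 17/383, 100/383) → H(X|Y=0) = 1.0706
  Y=1: P(Y=1) = 0.220, P(X|Y=1) = (13/44, 25/44, 3/22) → H(X|Y=1) = 1.3751
  Y=2: P(Y=2) = 0.170, P(X|Y=2) = (3/85, 0, 82/85) → H(X|Y=2) = 0.2203
  Y=3: P(Y=3) = 0.227, P(X|Y=3) = (12/227, 203/227, 12/227) → H(X|Y=3) = 0.5926
H(X|Y) = 0.383·1.0706 + 0.220·1.3751 + 0.170·0.2203 + 0.227·0.5926 = 0.8845 bits

I(X;Y) = H(X) - H(X|Y) = 1.5825 - 0.8845 = 0.6980 bits

Cross-check via I(X;Y) = H(X) + H(Y) - H(X,Y): computing H(Y) from the column sums and H(X,Y) from the 12 cells in the same way gives H(Y) = 1.9311 bits and H(X,Y) = 2.8156 bits, so
I(X;Y) = 1.5825 + 1.9311 - 2.8156 = 0.6980 bits ✓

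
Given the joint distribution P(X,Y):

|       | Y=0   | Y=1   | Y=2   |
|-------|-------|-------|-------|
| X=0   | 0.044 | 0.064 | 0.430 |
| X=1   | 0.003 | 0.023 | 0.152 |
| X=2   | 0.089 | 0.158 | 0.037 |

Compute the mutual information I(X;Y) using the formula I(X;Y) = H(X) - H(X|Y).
0.3108 bits

I(X;Y) = H(X) - H(X|Y)

Marginal of X (row sums):
  P(X=0) = 0.044 + 0.064 + 0.430 = 0.538
  P(X=1) = 0.003 + 0.023 + 0.152 = 0.178
  P(X=2) = 0.089 + 0.158 + 0.037 = 0.284
H(X) = -[0.538·log₂(0.538) + 0.178·log₂(0.178) + 0.284·log₂(0.284)]
  = 0.481145 + 0.443229 + 0.515755 = 1.44013 bits

Marginal of Y (column sums):
  P(Y=0) = 0.044 + 0.003 + 0.089 = 0.136
  P(Y=1) = 0.064 + 0.023 + 0.158 = 0.245
  P(Y=2) = 0.430 + 0.152 + 0.037 = 0.619
H(X|Y) = Σ_y P(y)·H(X|Y=y):
  Y=0: P(Y=0) = 0.136, P(X|Y=0) = (11/34, 3/136, 89/136) → H(X|Y=0) = 1.048418
  Y=1: P(Y=1) = 0.245, P(X|Y=1) = (64/245, 23/245, 158/245) → H(X|Y=1) = 1.234437
  Y=2: P(Y=2) = 0.619, P(X|Y=2) = (430/619, 152/619, 37/619) → H(X|Y=2) = 1.105528
H(X|Y) = 0.136·1.048418 + 0.245·1.234437 + 0.619·1.105528 = 1.12934 bits

I(X;Y) = H(X) - H(X|Y) = 1.44013 - 1.12934 = 0.3108 bits

Cross-check via I(X;Y) = H(X) + H(Y) - H(X,Y): computing H(Y) from the column sums and H(X,Y) from the 9 cells in the same way gives H(Y) = 1.31693 bits and H(X,Y) = 2.44628 bits, so
I(X;Y) = 1.44013 + 1.31693 - 2.44628 = 0.3108 bits ✓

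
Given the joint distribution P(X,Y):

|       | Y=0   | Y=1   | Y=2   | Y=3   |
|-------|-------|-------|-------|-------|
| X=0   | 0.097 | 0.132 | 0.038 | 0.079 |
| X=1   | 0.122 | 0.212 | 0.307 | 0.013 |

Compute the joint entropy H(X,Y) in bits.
2.6299 bits

H(X,Y) = -Σ_{x,y} P(x,y) log₂ P(x,y). Per-cell terms -P(x,y)·log₂P(x,y):
  X=0: 0.32649, 0.38562, 0.17928, 0.28930
  X=1: 0.37028, 0.47443, 0.52303, 0.08145
Sum of the 8 terms: H(X,Y) = 2.6299 bits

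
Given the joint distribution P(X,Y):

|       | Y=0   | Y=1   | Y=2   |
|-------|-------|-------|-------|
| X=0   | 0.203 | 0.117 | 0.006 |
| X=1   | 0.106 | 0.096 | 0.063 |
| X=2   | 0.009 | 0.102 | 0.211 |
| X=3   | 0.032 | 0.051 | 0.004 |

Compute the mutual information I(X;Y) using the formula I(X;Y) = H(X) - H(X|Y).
0.3715 bits

I(X;Y) = H(X) - H(X|Y)

Marginal of X (row sums):
  P(X=0) = 0.203 + 0.117 + 0.006 = 0.326
  P(X=1) = 0.106 + 0.096 + 0.063 = 0.265
  P(X=2) = 0.009 + 0.102 + 0.211 = 0.322
  P(X=3) = 0.032 + 0.051 + 0.004 = 0.087
H(X) = -[0.326·log₂(0.326) + 0.265·log₂(0.265) + 0.322·log₂(0.322) + 0.087·log₂(0.087)]
  = 0.52716 + 0.50772 + 0.52643 + 0.30649 = 1.8678 bits

Marginal of Y (column sums):
  P(Y=0) = 0.203 + 0.106 + 0.009 + 0.032 = 0.350
  P(Y=1) = 0.117 + 0.096 + 0.102 + 0.051 = 0.366
  P(Y=2) = 0.006 + 0.063 + 0.211 + 0.004 = 0.284
H(X|Y) = Σ_y P(y)·H(X|Y=y):
  Y=0: P(Y=0) = 0.350, P(X|Y=0) = (29/50, 53/175, 9/350, 16/175) → H(X|Y=0) = 1.42906
  Y=1: P(Y=1) = 0.366, P(X|Y=1) = (39/122, 16/61, 17/61, 17/122) → H(X|Y=1) = 1.94228
  Y=2: P(Y=2) = 0.284, P(X|Y=2) = (3/142, 63/284, 211/284, 1/71) → H(X|Y=2) = 1.00457
H(X|Y) = 0.350·1.42906 + 0.366·1.94228 + 0.284·1.00457 = 1.4963 bits

I(X;Y) = H(X) - H(X|Y) = 1.8678 - 1.4963 = 0.3715 bits

Cross-check via I(X;Y) = H(X) + H(Y) - H(X,Y): computing H(Y) from the column sums and H(X,Y) from the 12 cells in the same way gives H(Y) = 1.5766 bits and H(X,Y) = 3.0729 bits, so
I(X;Y) = 1.8678 + 1.5766 - 3.0729 = 0.3715 bits ✓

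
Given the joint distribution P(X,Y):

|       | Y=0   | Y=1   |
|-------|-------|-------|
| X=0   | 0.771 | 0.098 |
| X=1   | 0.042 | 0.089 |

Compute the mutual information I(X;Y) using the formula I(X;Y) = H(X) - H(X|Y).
0.1349 bits

I(X;Y) = H(X) - H(X|Y)

Marginal of X (row sums):
  P(X=0) = 0.771 + 0.098 = 0.869
  P(X=1) = 0.042 + 0.089 = 0.131
H(X) = -[0.869·log₂(0.869) + 0.131·log₂(0.131)]
  = 0.17603 + 0.38414 = 0.56017 bits

Marginal of Y (column sums):
  P(Y=0) = 0.771 + 0.042 = 0.813
  P(Y=1) = 0.098 + 0.089 = 0.187
H(X|Y) = Σ_y P(y)·H(X|Y=y):
  Y=0: P(Y=0) = 0.813, P(X|Y=0) = (257/271, 14/271) → H(X|Y=0) = 0.29341
  Y=1: P(Y=1) = 0.187, P(X|Y=1) = (98/187, 89/187) → H(X|Y=1) = 0.99833
H(X|Y) = 0.813·0.29341 + 0.187·0.99833 = 0.42523 bits

I(X;Y) = H(X) - H(X|Y) = 0.56017 - 0.42523 = 0.1349 bits

Cross-check via I(X;Y) = H(X) + H(Y) - H(X,Y): computing H(Y) from the column sums and H(X,Y) from the 4 cells in the same way gives H(Y) = 0.69515 bits and H(X,Y) = 1.12038 bits, so
I(X;Y) = 0.56017 + 0.69515 - 1.12038 = 0.1349 bits ✓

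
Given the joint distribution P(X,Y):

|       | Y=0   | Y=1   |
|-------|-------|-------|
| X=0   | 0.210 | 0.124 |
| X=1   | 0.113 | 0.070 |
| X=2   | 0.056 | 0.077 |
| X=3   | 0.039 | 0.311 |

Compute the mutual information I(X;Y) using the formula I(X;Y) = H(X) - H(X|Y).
0.1800 bits

I(X;Y) = H(X) - H(X|Y)

Marginal of X (row sums):
  P(X=0) = 0.210 + 0.124 = 0.334
  P(X=1) = 0.113 + 0.070 = 0.183
  P(X=2) = 0.056 + 0.077 = 0.133
  P(X=3) = 0.039 + 0.311 = 0.350
H(X) = -[0.334·log₂(0.334) + 0.183·log₂(0.183) + 0.133·log₂(0.133) + 0.350·log₂(0.350)]
  = 0.5284 + 0.4484 + 0.3871 + 0.5301 = 1.8940 bits

Marginal of Y (column sums):
  P(Y=0) = 0.210 + 0.113 + 0.056 + 0.039 = 0.418
  P(Y=1) = 0.124 + 0.070 + 0.077 + 0.311 = 0.582
H(X|Y) = Σ_y P(y)·H(X|Y=y):
  Y=0: P(Y=0) = 0.418, P(X|Y=0) = (105/209, 113/418, 28/209, 39/418) → H(X|Y=0) = 1.7169
  Y=1: P(Y=1) = 0.582, P(X|Y=1) = (62/291, 35/291, 77/582, 311/582) → H(X|Y=1) = 1.7120
H(X|Y) = 0.418·1.7169 + 0.582·1.7120 = 1.7140 bits

I(X;Y) = H(X) - H(X|Y) = 1.8940 - 1.7140 = 0.1800 bits

Cross-check via I(X;Y) = H(X) + H(Y) - H(X,Y): computing H(Y) from the column sums and H(X,Y) from the 8 cells in the same way gives H(Y) = 0.9805 bits and H(X,Y) = 2.6945 bits, so
I(X;Y) = 1.8940 + 0.9805 - 2.6945 = 0.1800 bits ✓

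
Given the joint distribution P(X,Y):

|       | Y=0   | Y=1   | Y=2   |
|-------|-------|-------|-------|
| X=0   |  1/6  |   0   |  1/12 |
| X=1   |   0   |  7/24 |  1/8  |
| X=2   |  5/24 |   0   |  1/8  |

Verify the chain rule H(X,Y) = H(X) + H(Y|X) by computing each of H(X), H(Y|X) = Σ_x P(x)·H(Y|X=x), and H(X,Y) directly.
H(X) = 1.5546 bits, H(Y|X) = 0.9149 bits, H(X,Y) = 2.4695 bits

Marginal of X (row sums):
  P(X=0) = 1/6 + 0 + 1/12 = 1/4
  P(X=1) = 0 + 7/24 + 1/8 = 5/12
  P(X=2) = 5/24 + 0 + 1/8 = 1/3
H(X) = -[(1/4)·log₂(1/4) + (5/12)·log₂(5/12) + (1/3)·log₂(1/3)]
  = 0.5000 + 0.5263 + 0.5283 = 1.5546 bits

H(Y|X) = Σ_x P(x)·H(Y|X=x):
  X=0: P(X=0) = 1/4, P(Y|X=0) = (2/3, 0, 1/3) → H(Y|X=0) = 0.9183
  X=1: P(X=1) = 5/12, P(Y|X=1) = (0, 7/10, 3/10) → H(Y|X=1) = 0.8813
  X=2: P(X=2) = 1/3, P(Y|X=2) = (5/8, 0, 3/8) → H(Y|X=2) = 0.9544
H(Y|X) = (1/4)·0.9183 + (5/12)·0.8813 + (1/3)·0.9544 = 0.9149 bits

H(X,Y) = -Σ_{x,y} P(x,y) log₂ P(x,y). Per-cell terms -P(x,y)·log₂P(x,y):
  X=0: 0.4308, 0.0000, 0.2987
  X=1: 0.0000, 0.5185, 0.3750
  X=2: 0.4715, 0.0000, 0.3750
  (cells with P = 0 contribute 0)
Sum of the 9 terms: H(X,Y) = 2.4695 bits

Chain rule check:
  H(X) + H(Y|X) = 1.5546 + 0.9149 = 2.4695 bits
  H(X,Y) = 2.4695 bits
✓ Chain rule verified.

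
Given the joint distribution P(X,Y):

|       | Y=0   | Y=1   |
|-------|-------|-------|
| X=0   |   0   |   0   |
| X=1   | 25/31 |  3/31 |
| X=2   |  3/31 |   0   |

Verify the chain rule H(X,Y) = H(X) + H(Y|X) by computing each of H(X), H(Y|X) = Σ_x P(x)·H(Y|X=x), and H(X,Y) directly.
H(X) = 0.4587 bits, H(Y|X) = 0.4437 bits, H(X,Y) = 0.9024 bits

Marginal of X (row sums):
  P(X=0) = 0 + 0 = 0
  P(X=1) = 25/31 + 3/31 = 28/31
  P(X=2) = 3/31 + 0 = 3/31
H(X) = -[(28/31)·log₂(28/31) + (3/31)·log₂(3/31)]   (outcomes with P = 0 contribute 0)
  = 0.13263 + 0.32605 = 0.4587 bits

H(Y|X) = Σ_x P(x)·H(Y|X=x):
  X=0: P(X=0) = 0 → contributes 0
  X=1: P(X=1) = 28/31, P(Y|X=1) = (25/28, 3/28) → H(Y|X=1) = 0.49124
  X=2: P(X=2) = 3/31, P(Y|X=2) = (1, 0) → H(Y|X=2) = 0.00000
H(Y|X) = (28/31)·0.49124 + (3/31)·0.00000 = 0.4437 bits

H(X,Y) = -Σ_{x,y} P(x,y) log₂ P(x,y). Per-cell terms -P(x,y)·log₂P(x,y):
  X=0: 0.00000, 0.00000
  X=1: 0.25027, 0.32605
  X=2: 0.32605, 0.00000
  (cells with P = 0 contribute 0)
Sum of the 6 terms: H(X,Y) = 0.9024 bits

Chain rule check:
  H(X) + H(Y|X) = 0.4587 + 0.4437 = 0.9024 bits
  H(X,Y) = 0.9024 bits
✓ Chain rule verified.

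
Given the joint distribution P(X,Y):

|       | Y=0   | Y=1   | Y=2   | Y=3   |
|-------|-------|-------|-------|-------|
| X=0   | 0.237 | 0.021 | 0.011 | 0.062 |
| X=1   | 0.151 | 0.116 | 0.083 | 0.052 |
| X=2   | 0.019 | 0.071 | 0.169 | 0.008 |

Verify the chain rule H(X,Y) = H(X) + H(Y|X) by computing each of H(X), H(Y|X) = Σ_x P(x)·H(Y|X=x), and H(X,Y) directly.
H(X) = 1.5652 bits, H(Y|X) = 1.5254 bits, H(X,Y) = 3.0905 bits

Marginal of X (row sums):
  P(X=0) = 0.237 + 0.021 + 0.011 + 0.062 = 0.331
  P(X=1) = 0.151 + 0.116 + 0.083 + 0.052 = 0.402
  P(X=2) = 0.019 + 0.071 + 0.169 + 0.008 = 0.267
H(X) = -[0.331·log₂(0.331) + 0.402·log₂(0.402) + 0.267·log₂(0.267)]
  = 0.52798 + 0.52852 + 0.50866 = 1.5652 bits

H(Y|X) = Σ_x P(x)·H(Y|X=x):
  X=0: P(X=0) = 0.331, P(Y|X=0) = (237/331, 21/331, 11/331, 62/331) → H(Y|X=0) = 1.21333
  X=1: P(X=1) = 0.402, P(Y|X=1) = (151/402, 58/201, 83/402, 26/201) → H(Y|X=1) = 1.89962
  X=2: P(X=2) = 0.267, P(Y|X=2) = (19/267, 71/267, 169/267, 8/267) → H(Y|X=2) = 1.34874
H(Y|X) = 0.331·1.21333 + 0.402·1.89962 + 0.267·1.34874 = 1.5254 bits

H(X,Y) = -Σ_{x,y} P(x,y) log₂ P(x,y). Per-cell terms -P(x,y)·log₂P(x,y):
  X=0: 0.49226, 0.11704, 0.07157, 0.24872
  X=1: 0.41183, 0.36051, 0.29803, 0.22180
  X=2: 0.10864, 0.27094, 0.43347, 0.05573
Sum of the 12 terms: H(X,Y) = 3.0905 bits

Chain rule check:
  H(X) + H(Y|X) = 1.5652 + 1.5254 = 3.0906 bits
  H(X,Y) = 3.0905 bits
✓ Chain rule verified (Δ = 0.0001 is 4-dp rounding noise: each of the three values was rounded independently).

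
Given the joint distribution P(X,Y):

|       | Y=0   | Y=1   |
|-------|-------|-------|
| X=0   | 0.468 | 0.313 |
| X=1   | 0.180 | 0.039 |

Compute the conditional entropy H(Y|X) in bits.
0.9067 bits

H(Y|X) = H(X,Y) - H(X)

H(X,Y) = -Σ_{x,y} P(x,y) log₂ P(x,y). Per-cell terms -P(x,y)·log₂P(x,y):
  X=0: 0.5127, 0.5245
  X=1: 0.4453, 0.1825
Sum of the 4 terms: H(X,Y) = 1.6650 bits

Marginal of X (row sums):
  P(X=0) = 0.468 + 0.313 = 0.781
  P(X=1) = 0.180 + 0.039 = 0.219
H(X) = -[0.781·log₂(0.781) + 0.219·log₂(0.219)]
  = 0.2785 + 0.4798 = 0.7583 bits

H(Y|X) = H(X,Y) - H(X) = 1.6650 - 0.7583 = 0.9067 bits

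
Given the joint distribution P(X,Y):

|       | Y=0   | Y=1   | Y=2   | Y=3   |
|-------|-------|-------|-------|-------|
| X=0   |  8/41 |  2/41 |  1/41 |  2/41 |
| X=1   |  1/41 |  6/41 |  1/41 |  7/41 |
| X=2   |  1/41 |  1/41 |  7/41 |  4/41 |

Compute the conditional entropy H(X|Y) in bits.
1.1603 bits

H(X|Y) = H(X,Y) - H(Y)

H(X,Y) = -Σ_{x,y} P(x,y) log₂ P(x,y). Per-cell terms -P(x,y)·log₂P(x,y):
  X=0: 0.46001, 0.21256, 0.13067, 0.21256
  X=1: 0.13067, 0.40574, 0.13067, 0.43540
  X=2: 0.13067, 0.13067, 0.43540, 0.32757
Sum of the 12 terms: H(X,Y) = 3.1426 bits

Marginal of Y (column sums):
  P(Y=0) = 8/41 + 1/41 + 1/41 = 10/41
  P(Y=1) = 2/41 + 6/41 + 1/41 = 9/41
  P(Y=2) = 1/41 + 1/41 + 7/41 = 9/41
  P(Y=3) = 2/41 + 7/41 + 4/41 = 13/41
H(Y) = -[(10/41)·log₂(10/41) + (9/41)·log₂(9/41) + (9/41)·log₂(9/41) + (13/41)·log₂(13/41)]
  = 0.49649 + 0.48021 + 0.48021 + 0.52543 = 1.9823 bits

H(X|Y) = H(X,Y) - H(Y) = 3.1426 - 1.9823 = 1.1603 bits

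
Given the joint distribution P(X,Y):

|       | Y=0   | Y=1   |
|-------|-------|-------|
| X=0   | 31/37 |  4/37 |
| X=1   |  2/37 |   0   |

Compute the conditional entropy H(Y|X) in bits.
0.4850 bits

H(Y|X) = H(X,Y) - H(X)

H(X,Y) = -Σ_{x,y} P(x,y) log₂ P(x,y). Per-cell terms -P(x,y)·log₂P(x,y):
  X=0: 0.21386, 0.34697
  X=1: 0.22754, 0.00000
  (cells with P = 0 contribute 0)
Sum of the 4 terms: H(X,Y) = 0.7884 bits

Marginal of X (row sums):
  P(X=0) = 31/37 + 4/37 = 35/37
  P(X=1) = 2/37 + 0 = 2/37
H(X) = -[(35/37)·log₂(35/37) + (2/37)·log₂(2/37)]
  = 0.07584 + 0.22754 = 0.3034 bits

H(Y|X) = H(X,Y) - H(X) = 0.7884 - 0.3034 = 0.4850 bits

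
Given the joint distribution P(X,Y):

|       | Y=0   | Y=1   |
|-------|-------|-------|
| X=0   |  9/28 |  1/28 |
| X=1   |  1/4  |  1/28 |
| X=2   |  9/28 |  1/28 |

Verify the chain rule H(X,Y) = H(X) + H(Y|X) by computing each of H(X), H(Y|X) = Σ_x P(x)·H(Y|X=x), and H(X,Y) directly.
H(X) = 1.5774 bits, H(Y|X) = 0.4903 bits, H(X,Y) = 2.0677 bits

Marginal of X (row sums):
  P(X=0) = 9/28 + 1/28 = 5/14
  P(X=1) = 1/4 + 1/28 = 2/7
  P(X=2) = 9/28 + 1/28 = 5/14
H(X) = -[(5/14)·log₂(5/14) + (2/7)·log₂(2/7) + (5/14)·log₂(5/14)]
  = 0.5305 + 0.5164 + 0.5305 = 1.5774 bits

H(Y|X) = Σ_x P(x)·H(Y|X=x):
  X=0: P(X=0) = 5/14, P(Y|X=0) = (9/10, 1/10) → H(Y|X=0) = 0.4690
  X=1: P(X=1) = 2/7, P(Y|X=1) = (7/8, 1/8) → H(Y|X=1) = 0.5436
  X=2: P(X=2) = 5/14, P(Y|X=2) = (9/10, 1/10) → H(Y|X=2) = 0.4690
H(Y|X) = (5/14)·0.4690 + (2/7)·0.5436 + (5/14)·0.4690 = 0.4903 bits

H(X,Y) = -Σ_{x,y} P(x,y) log₂ P(x,y). Per-cell terms -P(x,y)·log₂P(x,y):
  X=0: 0.5263, 0.1717
  X=1: 0.5000, 0.1717
  X=2: 0.5263, 0.1717
Sum of the 6 terms: H(X,Y) = 2.0677 bits

Chain rule check:
  H(X) + H(Y|X) = 1.5774 + 0.4903 = 2.0677 bits
  H(X,Y) = 2.0677 bits
✓ Chain rule verified.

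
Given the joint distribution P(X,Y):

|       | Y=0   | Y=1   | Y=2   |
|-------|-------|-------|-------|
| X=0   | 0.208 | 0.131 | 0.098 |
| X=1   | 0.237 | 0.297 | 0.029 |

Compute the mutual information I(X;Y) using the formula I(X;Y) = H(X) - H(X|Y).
0.0661 bits

I(X;Y) = H(X) - H(X|Y)

Marginal of X (row sums):
  P(X=0) = 0.208 + 0.131 + 0.098 = 0.437
  P(X=1) = 0.237 + 0.297 + 0.029 = 0.563
H(X) = -[0.437·log₂(0.437) + 0.563·log₂(0.563)]
  = 0.5219 + 0.4666 = 0.9885 bits

Marginal of Y (column sums):
  P(Y=0) = 0.208 + 0.237 = 0.445
  P(Y=1) = 0.131 + 0.297 = 0.428
  P(Y=2) = 0.098 + 0.029 = 0.127
H(X|Y) = Σ_y P(y)·H(X|Y=y):
  Y=0: P(Y=0) = 0.445, P(X|Y=0) = (208/445, 237/445) → H(X|Y=0) = 0.9969
  Y=1: P(Y=1) = 0.428, P(X|Y=1) = (131/428, 297/428) → H(X|Y=1) = 0.8886
  Y=2: P(Y=2) = 0.127, P(X|Y=2) = (98/127, 29/127) → H(X|Y=2) = 0.7751
H(X|Y) = 0.445·0.9969 + 0.428·0.8886 + 0.127·0.7751 = 0.9224 bits

I(X;Y) = H(X) - H(X|Y) = 0.9885 - 0.9224 = 0.0661 bits

Cross-check via I(X;Y) = H(X) + H(Y) - H(X,Y): computing H(Y) from the column sums and H(X,Y) from the 6 cells in the same way gives H(Y) = 1.4219 bits and H(X,Y) = 2.3443 bits, so
I(X;Y) = 0.9885 + 1.4219 - 2.3443 = 0.0661 bits ✓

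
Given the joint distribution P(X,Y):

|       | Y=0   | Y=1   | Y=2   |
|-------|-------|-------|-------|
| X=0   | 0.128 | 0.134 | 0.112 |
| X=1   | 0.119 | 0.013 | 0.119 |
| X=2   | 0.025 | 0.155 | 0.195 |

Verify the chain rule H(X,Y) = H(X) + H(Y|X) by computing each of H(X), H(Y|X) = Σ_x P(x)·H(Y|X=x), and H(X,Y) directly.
H(X) = 1.5619 bits, H(Y|X) = 1.3822 bits, H(X,Y) = 2.9441 bits

Marginal of X (row sums):
  P(X=0) = 0.128 + 0.134 + 0.112 = 0.374
  P(X=1) = 0.119 + 0.013 + 0.119 = 0.251
  P(X=2) = 0.025 + 0.155 + 0.195 = 0.375
H(X) = -[0.374·log₂(0.374) + 0.251·log₂(0.251) + 0.375·log₂(0.375)]
  = 0.530665 + 0.500554 + 0.530639 = 1.5619 bits

H(Y|X) = Σ_x P(x)·H(Y|X=x):
  X=0: P(X=0) = 0.374, P(Y|X=0) = (64/187, 67/187, 56/187) → H(Y|X=0) = 1.580906
  X=1: P(X=1) = 0.251, P(Y|X=1) = (119/251, 13/251, 119/251) → H(Y|X=1) = 1.242172
  X=2: P(X=2) = 0.375, P(Y|X=2) = (1/15, 31/75, 13/25) → H(Y|X=2) = 1.277880
H(Y|X) = 0.374·1.580906 + 0.251·1.242172 + 0.375·1.277880 = 1.3822 bits

H(X,Y) = -Σ_{x,y} P(x,y) log₂ P(x,y). Per-cell terms -P(x,y)·log₂P(x,y):
  X=0: 0.379620, 0.388559, 0.353744
  X=1: 0.365445, 0.081449, 0.365445
  X=2: 0.133048, 0.416897, 0.459899
Sum of the 9 terms: H(X,Y) = 2.9441 bits

Chain rule check:
  H(X) + H(Y|X) = 1.5619 + 1.3822 = 2.9441 bits
  H(X,Y) = 2.9441 bits
✓ Chain rule verified.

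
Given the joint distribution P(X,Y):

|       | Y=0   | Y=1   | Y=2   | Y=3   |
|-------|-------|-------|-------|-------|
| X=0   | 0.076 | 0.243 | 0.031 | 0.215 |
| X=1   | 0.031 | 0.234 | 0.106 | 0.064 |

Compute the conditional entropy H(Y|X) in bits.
1.6656 bits

H(Y|X) = H(X,Y) - H(X)

H(X,Y) = -Σ_{x,y} P(x,y) log₂ P(x,y). Per-cell terms -P(x,y)·log₂P(x,y):
  X=0: 0.28256, 0.49596, 0.15536, 0.47678
  X=1: 0.15536, 0.49033, 0.34321, 0.25381
Sum of the 8 terms: H(X,Y) = 2.6534 bits

Marginal of X (row sums):
  P(X=0) = 0.076 + 0.243 + 0.031 + 0.215 = 0.565
  P(X=1) = 0.031 + 0.234 + 0.106 + 0.064 = 0.435
H(X) = -[0.565·log₂(0.565) + 0.435·log₂(0.435)]
  = 0.46538 + 0.52240 = 0.9878 bits

H(Y|X) = H(X,Y) - H(X) = 2.6534 - 0.9878 = 1.6656 bits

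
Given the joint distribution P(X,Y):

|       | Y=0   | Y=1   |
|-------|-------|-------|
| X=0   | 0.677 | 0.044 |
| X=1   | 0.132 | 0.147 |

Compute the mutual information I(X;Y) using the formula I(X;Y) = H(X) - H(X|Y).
0.1861 bits

I(X;Y) = H(X) - H(X|Y)

Marginal of X (row sums):
  P(X=0) = 0.677 + 0.044 = 0.721
  P(X=1) = 0.132 + 0.147 = 0.279
H(X) = -[0.721·log₂(0.721) + 0.279·log₂(0.279)]
  = 0.34026 + 0.51382 = 0.85408 bits

Marginal of Y (column sums):
  P(Y=0) = 0.677 + 0.132 = 0.809
  P(Y=1) = 0.044 + 0.147 = 0.191
H(X|Y) = Σ_y P(y)·H(X|Y=y):
  Y=0: P(Y=0) = 0.809, P(X|Y=0) = (677/809, 132/809) → H(X|Y=0) = 0.64183
  Y=1: P(Y=1) = 0.191, P(X|Y=1) = (44/191, 147/191) → H(X|Y=1) = 0.77865
H(X|Y) = 0.809·0.64183 + 0.191·0.77865 = 0.66796 bits

I(X;Y) = H(X) - H(X|Y) = 0.85408 - 0.66796 = 0.1861 bits

Cross-check via I(X;Y) = H(X) + H(Y) - H(X,Y): computing H(Y) from the column sums and H(X,Y) from the 4 cells in the same way gives H(Y) = 0.70356 bits and H(X,Y) = 1.37152 bits, so
I(X;Y) = 0.85408 + 0.70356 - 1.37152 = 0.1861 bits ✓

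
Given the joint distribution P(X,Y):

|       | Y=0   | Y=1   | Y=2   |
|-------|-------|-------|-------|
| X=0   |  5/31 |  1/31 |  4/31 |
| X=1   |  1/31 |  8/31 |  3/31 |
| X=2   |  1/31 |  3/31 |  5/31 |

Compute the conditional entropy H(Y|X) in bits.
1.2916 bits

H(Y|X) = H(X,Y) - H(X)

H(X,Y) = -Σ_{x,y} P(x,y) log₂ P(x,y). Per-cell terms -P(x,y)·log₂P(x,y):
  X=0: 0.424559, 0.159813, 0.381187
  X=1: 0.159813, 0.504309, 0.326055
  X=2: 0.159813, 0.326055, 0.424559
Sum of the 9 terms: H(X,Y) = 2.86616 bits

Marginal of X (row sums):
  P(X=0) = 5/31 + 1/31 + 4/31 = 10/31
  P(X=1) = 1/31 + 8/31 + 3/31 = 12/31
  P(X=2) = 1/31 + 3/31 + 5/31 = 9/31
H(X) = -[(10/31)·log₂(10/31) + (12/31)·log₂(12/31) + (9/31)·log₂(9/31)]
  = 0.526538 + 0.530026 + 0.518014 = 1.57458 bits

H(Y|X) = H(X,Y) - H(X) = 2.86616 - 1.57458 = 1.2916 bits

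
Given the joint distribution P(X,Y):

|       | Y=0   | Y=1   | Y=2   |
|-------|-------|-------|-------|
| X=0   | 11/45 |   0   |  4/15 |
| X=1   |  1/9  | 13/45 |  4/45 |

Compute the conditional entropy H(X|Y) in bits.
0.6070 bits

H(X|Y) = H(X,Y) - H(Y)

H(X,Y) = -Σ_{x,y} P(x,y) log₂ P(x,y). Per-cell terms -P(x,y)·log₂P(x,y):
  X=0: 0.49681, 0.00000, 0.50850
  X=1: 0.35221, 0.51752, 0.31039
  (cells with P = 0 contribute 0)
Sum of the 6 terms: H(X,Y) = 2.1854 bits

Marginal of Y (column sums):
  P(Y=0) = 11/45 + 1/9 = 16/45
  P(Y=1) = 0 + 13/45 = 13/45
  P(Y=2) = 4/15 + 4/45 = 16/45
H(Y) = -[(16/45)·log₂(16/45) + (13/45)·log₂(13/45) + (16/45)·log₂(16/45)]
  = 0.53044 + 0.51752 + 0.53044 = 1.5784 bits

H(X|Y) = H(X,Y) - H(Y) = 2.1854 - 1.5784 = 0.6070 bits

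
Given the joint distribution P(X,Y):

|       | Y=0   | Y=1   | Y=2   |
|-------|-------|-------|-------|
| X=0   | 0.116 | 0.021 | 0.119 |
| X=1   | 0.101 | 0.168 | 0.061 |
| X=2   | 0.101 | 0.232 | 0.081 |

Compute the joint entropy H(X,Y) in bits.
2.9723 bits

H(X,Y) = -Σ_{x,y} P(x,y) log₂ P(x,y). Per-cell terms -P(x,y)·log₂P(x,y):
  X=0: 0.36051, 0.11704, 0.36545
  X=1: 0.33406, 0.43234, 0.24614
  X=2: 0.33406, 0.48901, 0.29370
Sum of the 9 terms: H(X,Y) = 2.9723 bits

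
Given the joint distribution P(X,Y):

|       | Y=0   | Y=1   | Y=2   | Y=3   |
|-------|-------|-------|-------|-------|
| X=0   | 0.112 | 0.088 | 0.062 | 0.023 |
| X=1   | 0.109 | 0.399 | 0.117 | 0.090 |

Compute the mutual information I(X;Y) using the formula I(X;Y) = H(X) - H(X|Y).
0.0603 bits

I(X;Y) = H(X) - H(X|Y)

Marginal of X (row sums):
  P(X=0) = 0.112 + 0.088 + 0.062 + 0.023 = 0.285
  P(X=1) = 0.109 + 0.399 + 0.117 + 0.090 = 0.715
H(X) = -[0.285·log₂(0.285) + 0.715·log₂(0.715)]
  = 0.51613 + 0.34605 = 0.8622 bits

Marginal of Y (column sums):
  P(Y=0) = 0.112 + 0.109 = 0.221
  P(Y=1) = 0.088 + 0.399 = 0.487
  P(Y=2) = 0.062 + 0.117 = 0.179
  P(Y=3) = 0.023 + 0.090 = 0.113
H(X|Y) = Σ_y P(y)·H(X|Y=y):
  Y=0: P(Y=0) = 0.221, P(X|Y=0) = (112/221, 109/221) → H(X|Y=0) = 0.99987
  Y=1: P(Y=1) = 0.487, P(X|Y=1) = (88/487, 399/487) → H(X|Y=1) = 0.68160
  Y=2: P(Y=2) = 0.179, P(X|Y=2) = (62/179, 117/179) → H(X|Y=2) = 0.93078
  Y=3: P(Y=3) = 0.113, P(X|Y=3) = (23/113, 90/113) → H(X|Y=3) = 0.72895
H(X|Y) = 0.221·0.99987 + 0.487·0.68160 + 0.179·0.93078 + 0.113·0.72895 = 0.8019 bits

I(X;Y) = H(X) - H(X|Y) = 0.8622 - 0.8019 = 0.0603 bits

Cross-check via I(X;Y) = H(X) + H(Y) - H(X,Y): computing H(Y) from the column sums and H(X,Y) from the 8 cells in the same way gives H(Y) = 1.7865 bits and H(X,Y) = 2.5884 bits, so
I(X;Y) = 0.8622 + 1.7865 - 2.5884 = 0.0603 bits ✓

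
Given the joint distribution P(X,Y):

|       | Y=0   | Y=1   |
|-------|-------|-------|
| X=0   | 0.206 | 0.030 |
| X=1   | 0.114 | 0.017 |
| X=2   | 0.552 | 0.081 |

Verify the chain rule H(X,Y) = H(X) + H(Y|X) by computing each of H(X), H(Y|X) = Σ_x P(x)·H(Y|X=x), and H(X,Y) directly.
H(X) = 1.2934 bits, H(Y|X) = 0.5519 bits, H(X,Y) = 1.8453 bits

Marginal of X (row sums):
  P(X=0) = 0.206 + 0.030 = 0.236
  P(X=1) = 0.114 + 0.017 = 0.131
  P(X=2) = 0.552 + 0.081 = 0.633
H(X) = -[0.236·log₂(0.236) + 0.131·log₂(0.131) + 0.633·log₂(0.633)]
  = 0.49162 + 0.38414 + 0.41760 = 1.2934 bits

H(Y|X) = Σ_x P(x)·H(Y|X=x):
  X=0: P(X=0) = 0.236, P(Y|X=0) = (103/118, 15/118) → H(Y|X=0) = 0.54948
  X=1: P(X=1) = 0.131, P(Y|X=1) = (114/131, 17/131) → H(Y|X=1) = 0.55681
  X=2: P(X=2) = 0.633, P(Y|X=2) = (184/211, 27/211) → H(Y|X=2) = 0.55182
H(Y|X) = 0.236·0.54948 + 0.131·0.55681 + 0.633·0.55182 = 0.5519 bits

H(X,Y) = -Σ_{x,y} P(x,y) log₂ P(x,y). Per-cell terms -P(x,y)·log₂P(x,y):
  X=0: 0.46953, 0.15177
  X=1: 0.35715, 0.09993
  X=2: 0.47321, 0.29370
Sum of the 6 terms: H(X,Y) = 1.8453 bits

Chain rule check:
  H(X) + H(Y|X) = 1.2934 + 0.5519 = 1.8453 bits
  H(X,Y) = 1.8453 bits
✓ Chain rule verified.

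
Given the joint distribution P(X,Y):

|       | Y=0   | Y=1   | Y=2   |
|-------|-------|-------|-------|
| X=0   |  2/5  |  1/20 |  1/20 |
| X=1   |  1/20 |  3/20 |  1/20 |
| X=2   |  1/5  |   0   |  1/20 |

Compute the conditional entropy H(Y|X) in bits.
0.9842 bits

H(Y|X) = H(X,Y) - H(X)

H(X,Y) = -Σ_{x,y} P(x,y) log₂ P(x,y). Per-cell terms -P(x,y)·log₂P(x,y):
  X=0: 0.5288, 0.2161, 0.2161
  X=1: 0.2161, 0.4105, 0.2161
  X=2: 0.4644, 0.0000, 0.2161
  (cells with P = 0 contribute 0)
Sum of the 9 terms: H(X,Y) = 2.4842 bits

Marginal of X (row sums):
  P(X=0) = 2/5 + 1/20 + 1/20 = 1/2
  P(X=1) = 1/20 + 3/20 + 1/20 = 1/4
  P(X=2) = 1/5 + 0 + 1/20 = 1/4
H(X) = -[(1/2)·log₂(1/2) + (1/4)·log₂(1/4) + (1/4)·log₂(1/4)]
  = 0.5000 + 0.5000 + 0.5000 = 1.5000 bits

H(Y|X) = H(X,Y) - H(X) = 2.4842 - 1.5000 = 0.9842 bits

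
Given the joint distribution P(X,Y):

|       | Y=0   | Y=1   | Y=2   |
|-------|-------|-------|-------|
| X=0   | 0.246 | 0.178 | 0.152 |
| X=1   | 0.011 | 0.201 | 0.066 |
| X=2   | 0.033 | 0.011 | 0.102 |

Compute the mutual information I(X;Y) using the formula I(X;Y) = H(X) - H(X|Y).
0.2313 bits

I(X;Y) = H(X) - H(X|Y)

Marginal of X (row sums):
  P(X=0) = 0.246 + 0.178 + 0.152 = 0.576
  P(X=1) = 0.011 + 0.201 + 0.066 = 0.278
  P(X=2) = 0.033 + 0.011 + 0.102 = 0.146
H(X) = -[0.576·log₂(0.576) + 0.278·log₂(0.278) + 0.146·log₂(0.146)]
  = 0.458415 + 0.513422 + 0.405290 = 1.377127 bits

Marginal of Y (column sums):
  P(Y=0) = 0.246 + 0.011 + 0.033 = 0.290
  P(Y=1) = 0.178 + 0.201 + 0.011 = 0.390
  P(Y=2) = 0.152 + 0.066 + 0.102 = 0.320
H(X|Y) = Σ_y P(y)·H(X|Y=y):
  Y=0: P(Y=0) = 0.290, P(X|Y=0) = (123/145, 11/290, 33/290) → H(X|Y=0) = 0.737229
  Y=1: P(Y=1) = 0.390, P(X|Y=1) = (89/195, 67/130, 11/390) → H(X|Y=1) = 1.154521
  Y=2: P(Y=2) = 0.320, P(X|Y=2) = (19/40, 33/160, 51/160) → H(X|Y=2) = 1.505671
H(X|Y) = 0.290·0.737229 + 0.390·1.154521 + 0.320·1.505671 = 1.145874 bits

I(X;Y) = H(X) - H(X|Y) = 1.377127 - 1.145874 = 0.2313 bits

Cross-check via I(X;Y) = H(X) + H(Y) - H(X,Y): computing H(Y) from the column sums and H(X,Y) from the 9 cells in the same way gives H(Y) = 1.573735 bits and H(X,Y) = 2.719609 bits, so
I(X;Y) = 1.377127 + 1.573735 - 2.719609 = 0.2313 bits ✓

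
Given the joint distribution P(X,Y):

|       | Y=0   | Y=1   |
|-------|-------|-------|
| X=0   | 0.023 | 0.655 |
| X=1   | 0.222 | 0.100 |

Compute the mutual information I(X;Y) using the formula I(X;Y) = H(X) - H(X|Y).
0.3706 bits

I(X;Y) = H(X) - H(X|Y)

Marginal of X (row sums):
  P(X=0) = 0.023 + 0.655 = 0.678
  P(X=1) = 0.222 + 0.100 = 0.322
H(X) = -[0.678·log₂(0.678) + 0.322·log₂(0.322)]
  = 0.380116 + 0.526427 = 0.90654 bits

Marginal of Y (column sums):
  P(Y=0) = 0.023 + 0.222 = 0.245
  P(Y=1) = 0.655 + 0.100 = 0.755
H(X|Y) = Σ_y P(y)·H(X|Y=y):
  Y=0: P(Y=0) = 0.245, P(X|Y=0) = (23/245, 222/245) → H(X|Y=0) = 0.449282
  Y=1: P(Y=1) = 0.755, P(X|Y=1) = (131/151, 20/151) → H(X|Y=1) = 0.564120
H(X|Y) = 0.245·0.449282 + 0.755·0.564120 = 0.53598 bits

I(X;Y) = H(X) - H(X|Y) = 0.90654 - 0.53598 = 0.3706 bits

Cross-check via I(X;Y) = H(X) + H(Y) - H(X,Y): computing H(Y) from the column sums and H(X,Y) from the 4 cells in the same way gives H(Y) = 0.80326 bits and H(X,Y) = 1.33924 bits, so
I(X;Y) = 0.90654 + 0.80326 - 1.33924 = 0.3706 bits ✓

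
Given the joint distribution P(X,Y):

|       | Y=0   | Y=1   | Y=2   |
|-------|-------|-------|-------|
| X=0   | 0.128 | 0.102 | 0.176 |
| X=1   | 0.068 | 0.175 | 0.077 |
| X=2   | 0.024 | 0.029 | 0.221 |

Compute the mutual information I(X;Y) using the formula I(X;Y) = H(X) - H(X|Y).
0.1758 bits

I(X;Y) = H(X) - H(X|Y)

Marginal of X (row sums):
  P(X=0) = 0.128 + 0.102 + 0.176 = 0.406
  P(X=1) = 0.068 + 0.175 + 0.077 = 0.320
  P(X=2) = 0.024 + 0.029 + 0.221 = 0.274
H(X) = -[0.406·log₂(0.406) + 0.320·log₂(0.320) + 0.274·log₂(0.274)]
  = 0.527982 + 0.526034 + 0.511764 = 1.56578 bits

Marginal of Y (column sums):
  P(Y=0) = 0.128 + 0.068 + 0.024 = 0.220
  P(Y=1) = 0.102 + 0.175 + 0.029 = 0.306
  P(Y=2) = 0.176 + 0.077 + 0.221 = 0.474
H(X|Y) = Σ_y P(y)·H(X|Y=y):
  Y=0: P(Y=0) = 0.220, P(X|Y=0) = (32/55, 17/55, 6/55) → H(X|Y=0) = 1.326875
  Y=1: P(Y=1) = 0.306, P(X|Y=1) = (1/3, 175/306, 29/306) → H(X|Y=1) = 1.311536
  Y=2: P(Y=2) = 0.474, P(X|Y=2) = (88/237, 77/474, 221/474) → H(X|Y=2) = 1.469906
H(X|Y) = 0.220·1.326875 + 0.306·1.311536 + 0.474·1.469906 = 1.38998 bits

I(X;Y) = H(X) - H(X|Y) = 1.56578 - 1.38998 = 0.1758 bits

Cross-check via I(X;Y) = H(X) + H(Y) - H(X,Y): computing H(Y) from the column sums and H(X,Y) from the 9 cells in the same way gives H(Y) = 1.51386 bits and H(X,Y) = 2.90384 bits, so
I(X;Y) = 1.56578 + 1.51386 - 2.90384 = 0.1758 bits ✓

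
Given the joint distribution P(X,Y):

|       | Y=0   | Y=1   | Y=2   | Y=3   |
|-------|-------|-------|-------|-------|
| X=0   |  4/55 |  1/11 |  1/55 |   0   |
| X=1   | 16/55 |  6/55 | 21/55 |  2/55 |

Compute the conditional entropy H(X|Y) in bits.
0.5680 bits

H(X|Y) = H(X,Y) - H(Y)

H(X,Y) = -Σ_{x,y} P(x,y) log₂ P(x,y). Per-cell terms -P(x,y)·log₂P(x,y):
  X=0: 0.27501, 0.31449, 0.10512, 0.00000
  X=1: 0.51821, 0.34870, 0.53036, 0.17387
  (cells with P = 0 contribute 0)
Sum of the 8 terms: H(X,Y) = 2.26576 bits

Marginal of Y (column sums):
  P(Y=0) = 4/55 + 16/55 = 4/11
  P(Y=1) = 1/11 + 6/55 = 1/5
  P(Y=2) = 1/55 + 21/55 = 2/5
  P(Y=3) = 0 + 2/55 = 2/55
H(Y) = -[(4/11)·log₂(4/11) + (1/5)·log₂(1/5) + (2/5)·log₂(2/5) + (2/55)·log₂(2/55)]
  = 0.53070 + 0.46439 + 0.52877 + 0.17387 = 1.69773 bits

H(X|Y) = H(X,Y) - H(Y) = 2.26576 - 1.69773 = 0.5680 bits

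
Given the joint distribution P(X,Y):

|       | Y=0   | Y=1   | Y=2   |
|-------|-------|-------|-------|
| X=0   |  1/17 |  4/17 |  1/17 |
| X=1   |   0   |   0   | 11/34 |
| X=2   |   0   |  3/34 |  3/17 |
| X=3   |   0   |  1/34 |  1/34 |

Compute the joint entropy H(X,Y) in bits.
2.5487 bits

H(X,Y) = -Σ_{x,y} P(x,y) log₂ P(x,y). Per-cell terms -P(x,y)·log₂P(x,y):
  X=0: 0.24044, 0.49117, 0.24044
  X=1: 0.00000, 0.00000, 0.52672
  X=2: 0.00000, 0.30904, 0.44162
  X=3: 0.00000, 0.14963, 0.14963
  (cells with P = 0 contribute 0)
Sum of the 12 terms: H(X,Y) = 2.5487 bits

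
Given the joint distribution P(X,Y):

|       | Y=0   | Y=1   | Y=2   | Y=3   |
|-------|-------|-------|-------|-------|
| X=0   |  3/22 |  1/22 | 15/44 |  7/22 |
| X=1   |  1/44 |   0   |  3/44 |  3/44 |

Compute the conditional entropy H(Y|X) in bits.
1.6699 bits

H(Y|X) = H(X,Y) - H(X)

H(X,Y) = -Σ_{x,y} P(x,y) log₂ P(x,y). Per-cell terms -P(x,y)·log₂P(x,y):
  X=0: 0.39197, 0.20270, 0.52928, 0.52566
  X=1: 0.12408, 0.00000, 0.26417, 0.26417
  (cells with P = 0 contribute 0)
Sum of the 8 terms: H(X,Y) = 2.3020 bits

Marginal of X (row sums):
  P(X=0) = 3/22 + 1/22 + 15/44 + 7/22 = 37/44
  P(X=1) = 1/44 + 0 + 3/44 + 3/44 = 7/44
H(X) = -[(37/44)·log₂(37/44) + (7/44)·log₂(7/44)]
  = 0.21021 + 0.42192 = 0.6321 bits

H(Y|X) = H(X,Y) - H(X) = 2.3020 - 0.6321 = 1.6699 bits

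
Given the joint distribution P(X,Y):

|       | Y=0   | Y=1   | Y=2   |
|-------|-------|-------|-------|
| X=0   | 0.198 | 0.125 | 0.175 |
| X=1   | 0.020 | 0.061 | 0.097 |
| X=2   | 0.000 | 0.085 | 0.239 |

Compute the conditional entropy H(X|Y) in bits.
1.2745 bits

H(X|Y) = H(X,Y) - H(Y)

H(X,Y) = -Σ_{x,y} P(x,y) log₂ P(x,y). Per-cell terms -P(x,y)·log₂P(x,y):
  X=0: 0.46261, 0.37500, 0.44005
  X=1: 0.11288, 0.24614, 0.32649
  X=2: 0.00000, 0.30229, 0.49352
  (cells with P = 0 contribute 0)
Sum of the 9 terms: H(X,Y) = 2.7590 bits

Marginal of Y (column sums):
  P(Y=0) = 0.198 + 0.020 + 0.000 = 0.218
  P(Y=1) = 0.125 + 0.061 + 0.085 = 0.271
  P(Y=2) = 0.175 + 0.097 + 0.239 = 0.511
H(Y) = -[0.218·log₂(0.218) + 0.271·log₂(0.271) + 0.511·log₂(0.511)]
  = 0.47908 + 0.51047 + 0.49496 = 1.4845 bits

H(X|Y) = H(X,Y) - H(Y) = 2.7590 - 1.4845 = 1.2745 bits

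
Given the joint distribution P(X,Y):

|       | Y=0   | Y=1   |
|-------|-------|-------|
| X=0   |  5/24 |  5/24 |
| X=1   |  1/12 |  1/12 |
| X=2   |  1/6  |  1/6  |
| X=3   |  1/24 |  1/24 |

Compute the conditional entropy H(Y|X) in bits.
1.0000 bits

H(Y|X) = H(X,Y) - H(X)

H(X,Y) = -Σ_{x,y} P(x,y) log₂ P(x,y). Per-cell terms -P(x,y)·log₂P(x,y):
  X=0: 0.47147, 0.47147
  X=1: 0.29875, 0.29875
  X=2: 0.43083, 0.43083
  X=3: 0.19104, 0.19104
Sum of the 8 terms: H(X,Y) = 2.7842 bits

Marginal of X (row sums):
  P(X=0) = 5/24 + 5/24 = 5/12
  P(X=1) = 1/12 + 1/12 = 1/6
  P(X=2) = 1/6 + 1/6 = 1/3
  P(X=3) = 1/24 + 1/24 = 1/12
H(X) = -[(5/12)·log₂(5/12) + (1/6)·log₂(1/6) + (1/3)·log₂(1/3) + (1/12)·log₂(1/12)]
  = 0.52626 + 0.43083 + 0.52832 + 0.29875 = 1.7842 bits

H(Y|X) = H(X,Y) - H(X) = 2.7842 - 1.7842 = 1.0000 bits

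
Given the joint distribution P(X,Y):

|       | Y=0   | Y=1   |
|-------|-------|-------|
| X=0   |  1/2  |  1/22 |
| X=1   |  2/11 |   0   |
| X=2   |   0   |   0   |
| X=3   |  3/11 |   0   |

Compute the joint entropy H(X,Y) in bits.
1.6611 bits

H(X,Y) = -Σ_{x,y} P(x,y) log₂ P(x,y). Per-cell terms -P(x,y)·log₂P(x,y):
  X=0: 0.5000, 0.2027
  X=1: 0.4472, 0.0000
  X=2: 0.0000, 0.0000
  X=3: 0.5112, 0.0000
  (cells with P = 0 contribute 0)
Sum of the 8 terms: H(X,Y) = 1.6611 bits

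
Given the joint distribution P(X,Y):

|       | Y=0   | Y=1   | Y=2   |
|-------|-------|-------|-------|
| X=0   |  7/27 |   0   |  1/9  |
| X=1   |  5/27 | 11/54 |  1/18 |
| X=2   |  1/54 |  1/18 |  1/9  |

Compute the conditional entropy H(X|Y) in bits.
1.1648 bits

H(X|Y) = H(X,Y) - H(Y)

H(X,Y) = -Σ_{x,y} P(x,y) log₂ P(x,y). Per-cell terms -P(x,y)·log₂P(x,y):
  X=0: 0.5049, 0.0000, 0.3522
  X=1: 0.4505, 0.4676, 0.2317
  X=2: 0.1066, 0.2317, 0.3522
  (cells with P = 0 contribute 0)
Sum of the 9 terms: H(X,Y) = 2.6974 bits

Marginal of Y (column sums):
  P(Y=0) = 7/27 + 5/27 + 1/54 = 25/54
  P(Y=1) = 0 + 11/54 + 1/18 = 7/27
  P(Y=2) = 1/9 + 1/18 + 1/9 = 5/18
H(Y) = -[(25/54)·log₂(25/54) + (7/27)·log₂(7/27) + (5/18)·log₂(5/18)]
  = 0.5144 + 0.5049 + 0.5133 = 1.5326 bits

H(X|Y) = H(X,Y) - H(Y) = 2.6974 - 1.5326 = 1.1648 bits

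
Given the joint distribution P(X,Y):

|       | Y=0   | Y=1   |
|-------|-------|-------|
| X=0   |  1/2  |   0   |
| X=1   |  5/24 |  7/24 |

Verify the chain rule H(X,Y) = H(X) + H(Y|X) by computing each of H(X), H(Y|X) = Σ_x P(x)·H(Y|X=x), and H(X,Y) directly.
H(X) = 1.0000 bits, H(Y|X) = 0.4899 bits, H(X,Y) = 1.4899 bits

Marginal of X (row sums):
  P(X=0) = 1/2 + 0 = 1/2
  P(X=1) = 5/24 + 7/24 = 1/2
H(X) = -[(1/2)·log₂(1/2) + (1/2)·log₂(1/2)]
  = 0.50000 + 0.50000 = 1.0000 bits

H(Y|X) = Σ_x P(x)·H(Y|X=x):
  X=0: P(X=0) = 1/2, P(Y|X=0) = (1, 0) → H(Y|X=0) = 0.00000
  X=1: P(X=1) = 1/2, P(Y|X=1) = (5/12, 7/12) → H(Y|X=1) = 0.97987
H(Y|X) = (1/2)·0.00000 + (1/2)·0.97987 = 0.4899 bits

H(X,Y) = -Σ_{x,y} P(x,y) log₂ P(x,y). Per-cell terms -P(x,y)·log₂P(x,y):
  X=0: 0.50000, 0.00000
  X=1: 0.47147, 0.51847
  (cells with P = 0 contribute 0)
Sum of the 4 terms: H(X,Y) = 1.4899 bits

Chain rule check:
  H(X) + H(Y|X) = 1.0000 + 0.4899 = 1.4899 bits
  H(X,Y) = 1.4899 bits
✓ Chain rule verified.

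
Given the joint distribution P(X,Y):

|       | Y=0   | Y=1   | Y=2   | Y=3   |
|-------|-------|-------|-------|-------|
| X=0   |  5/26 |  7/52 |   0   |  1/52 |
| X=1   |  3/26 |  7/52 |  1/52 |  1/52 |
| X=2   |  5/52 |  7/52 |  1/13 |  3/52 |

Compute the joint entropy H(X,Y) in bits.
3.1611 bits

H(X,Y) = -Σ_{x,y} P(x,y) log₂ P(x,y). Per-cell terms -P(x,y)·log₂P(x,y):
  X=0: 0.4574, 0.3895, 0.0000, 0.1096
  X=1: 0.3595, 0.3895, 0.1096, 0.1096
  X=2: 0.3249, 0.3895, 0.2846, 0.2374
  (cells with P = 0 contribute 0)
Sum of the 12 terms: H(X,Y) = 3.1611 bits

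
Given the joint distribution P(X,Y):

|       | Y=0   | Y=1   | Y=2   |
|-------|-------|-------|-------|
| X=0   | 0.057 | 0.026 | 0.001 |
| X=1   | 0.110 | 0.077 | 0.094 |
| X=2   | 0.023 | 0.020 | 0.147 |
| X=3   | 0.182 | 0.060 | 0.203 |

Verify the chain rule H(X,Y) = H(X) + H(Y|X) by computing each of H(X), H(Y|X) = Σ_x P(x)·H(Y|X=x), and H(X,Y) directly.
H(X) = 1.7898 bits, H(Y|X) = 1.3509 bits, H(X,Y) = 3.1407 bits

Marginal of X (row sums):
  P(X=0) = 0.057 + 0.026 + 0.001 = 0.084
  P(X=1) = 0.110 + 0.077 + 0.094 = 0.281
  P(X=2) = 0.023 + 0.020 + 0.147 = 0.190
  P(X=3) = 0.182 + 0.060 + 0.203 = 0.445
H(X) = -[0.084·log₂(0.084) + 0.281·log₂(0.281) + 0.190·log₂(0.190) + 0.445·log₂(0.445)]
  = 0.30017 + 0.51461 + 0.45523 + 0.51981 = 1.7898 bits

H(Y|X) = Σ_x P(x)·H(Y|X=x):
  X=0: P(X=0) = 0.084, P(Y|X=0) = (19/28, 13/42, 1/84) → H(Y|X=0) = 0.97939
  X=1: P(X=1) = 0.281, P(Y|X=1) = (110/281, 77/281, 94/281) → H(Y|X=1) = 1.56993
  X=2: P(X=2) = 0.190, P(Y|X=2) = (23/190, 2/19, 147/190) → H(Y|X=2) = 0.99705
  X=3: P(X=3) = 0.445, P(Y|X=3) = (182/445, 12/89, 203/445) → H(Y|X=3) = 1.43385
H(Y|X) = 0.084·0.97939 + 0.281·1.56993 + 0.190·0.99705 + 0.445·1.43385 = 1.3509 bits

H(X,Y) = -Σ_{x,y} P(x,y) log₂ P(x,y). Per-cell terms -P(x,y)·log₂P(x,y):
  X=0: 0.23557, 0.13690, 0.00997
  X=1: 0.35029, 0.28482, 0.32065
  X=2: 0.12517, 0.11288, 0.40662
  X=3: 0.44735, 0.24353, 0.46699
Sum of the 12 terms: H(X,Y) = 3.1407 bits

Chain rule check:
  H(X) + H(Y|X) = 1.7898 + 1.3509 = 3.1407 bits
  H(X,Y) = 3.1407 bits
✓ Chain rule verified.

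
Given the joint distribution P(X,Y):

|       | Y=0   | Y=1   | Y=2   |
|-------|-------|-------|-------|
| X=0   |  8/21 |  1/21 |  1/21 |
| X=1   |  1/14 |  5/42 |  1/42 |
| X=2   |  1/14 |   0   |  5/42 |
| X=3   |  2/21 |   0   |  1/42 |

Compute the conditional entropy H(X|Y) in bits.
1.4682 bits

H(X|Y) = H(X,Y) - H(Y)

H(X,Y) = -Σ_{x,y} P(x,y) log₂ P(x,y). Per-cell terms -P(x,y)·log₂P(x,y):
  X=0: 0.530407, 0.209158, 0.209158
  X=1: 0.271954, 0.365523, 0.128389
  X=2: 0.271954, 0.000000, 0.365523
  X=3: 0.323078, 0.000000, 0.128389
  (cells with P = 0 contribute 0)
Sum of the 12 terms: H(X,Y) = 2.80353 bits

Marginal of Y (column sums):
  P(Y=0) = 8/21 + 1/14 + 1/14 + 2/21 = 13/21
  P(Y=1) = 1/21 + 5/42 + 0 + 0 = 1/6
  P(Y=2) = 1/21 + 1/42 + 5/42 + 1/42 = 3/14
H(Y) = -[(13/21)·log₂(13/21) + (1/6)·log₂(1/6) + (3/14)·log₂(3/14)]
  = 0.428305 + 0.430827 + 0.476227 = 1.33536 bits

H(X|Y) = H(X,Y) - H(Y) = 2.80353 - 1.33536 = 1.4682 bits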